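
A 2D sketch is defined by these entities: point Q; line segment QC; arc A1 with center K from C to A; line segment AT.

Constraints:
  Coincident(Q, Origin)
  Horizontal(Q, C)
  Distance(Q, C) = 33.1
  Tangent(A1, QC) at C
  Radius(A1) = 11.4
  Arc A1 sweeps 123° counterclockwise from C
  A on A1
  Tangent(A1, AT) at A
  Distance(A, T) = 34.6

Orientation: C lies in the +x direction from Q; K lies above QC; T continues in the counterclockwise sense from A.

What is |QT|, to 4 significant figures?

52.36

Q is at the origin; QC is horizontal with |QC| = 33.1 and C on the +x side, so C = (33.10, 0.000). Since A1 is tangent to QC there, KC ⟂ QC, so K = C + (0, 11.4) = (33.10, 11.40). On A1, C sits at bearing -90° from K; a 123° counterclockwise sweep puts A at bearing 33°, so A = K + 11.4·(cos 33°, sin 33°) = (42.66, 17.61). Tangency of A1 to AT means the radius KA is perpendicular to AT, so AT runs along (−sin 33°, cos 33°); with |AT| = 34.6, T = (23.82, 46.63). Then |QT| = |T − Q| = 52.36.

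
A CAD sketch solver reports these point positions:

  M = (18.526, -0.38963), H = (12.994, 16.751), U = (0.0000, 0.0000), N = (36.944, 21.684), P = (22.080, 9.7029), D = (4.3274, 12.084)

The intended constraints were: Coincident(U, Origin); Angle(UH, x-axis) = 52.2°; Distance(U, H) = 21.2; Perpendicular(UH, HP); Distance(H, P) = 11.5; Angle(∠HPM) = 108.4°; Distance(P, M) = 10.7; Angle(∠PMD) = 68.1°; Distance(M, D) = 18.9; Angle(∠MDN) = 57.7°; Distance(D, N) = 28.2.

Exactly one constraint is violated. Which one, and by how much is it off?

Distance(D, N) = 28.2 — off by 5.80.

U = (0.00, 0.00) ✓; UH at 52.20° ✓; |UH| = 21.20 ✓; ∠(UH, HP) = 90.00° ✓; |HP| = 11.50 ✓; ∠HPM = 108.4° ✓; |PM| = 10.70 ✓; ∠PMD = 68.10° ✓; |MD| = 18.90 ✓; ∠MDN = 57.70° ✓; |DN| = 34.00 ✗.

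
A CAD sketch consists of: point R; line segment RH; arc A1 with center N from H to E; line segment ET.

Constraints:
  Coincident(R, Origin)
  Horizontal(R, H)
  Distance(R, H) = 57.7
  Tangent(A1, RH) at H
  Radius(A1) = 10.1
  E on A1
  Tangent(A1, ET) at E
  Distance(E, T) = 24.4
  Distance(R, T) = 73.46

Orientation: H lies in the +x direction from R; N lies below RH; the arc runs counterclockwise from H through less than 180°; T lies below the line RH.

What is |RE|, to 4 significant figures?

52.17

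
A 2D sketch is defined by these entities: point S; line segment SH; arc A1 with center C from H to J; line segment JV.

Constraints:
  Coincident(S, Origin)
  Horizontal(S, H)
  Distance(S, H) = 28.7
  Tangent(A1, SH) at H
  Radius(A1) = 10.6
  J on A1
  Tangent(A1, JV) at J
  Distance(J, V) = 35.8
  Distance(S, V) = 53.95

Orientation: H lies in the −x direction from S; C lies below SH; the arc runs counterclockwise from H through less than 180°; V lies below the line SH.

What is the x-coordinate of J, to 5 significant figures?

-38.525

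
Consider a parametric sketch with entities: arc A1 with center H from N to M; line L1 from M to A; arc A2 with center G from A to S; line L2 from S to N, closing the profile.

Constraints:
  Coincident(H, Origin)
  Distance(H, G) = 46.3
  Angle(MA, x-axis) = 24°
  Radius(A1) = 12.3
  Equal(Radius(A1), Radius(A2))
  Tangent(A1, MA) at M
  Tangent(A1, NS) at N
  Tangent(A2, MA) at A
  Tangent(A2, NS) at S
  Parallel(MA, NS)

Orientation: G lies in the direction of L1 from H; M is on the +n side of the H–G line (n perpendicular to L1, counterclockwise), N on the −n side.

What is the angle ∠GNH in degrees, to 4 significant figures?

75.12°

The slot axis is L1's direction at 24.0°, so u = (cos 24.0°, sin 24.0°) = (0.9135, 0.4067) and n = (−sin 24.0°, cos 24.0°) = (-0.4067, 0.9135). H is at the origin and G lies 46.3 along u from H, so G = 46.3·u = (42.30, 18.83). Tangency of A1 to both parallel lines with radius 12.3 puts M and N at H ± 12.3·n: M = (-5.003, 11.24), N = (5.003, -11.24). Then cos ∠GNH = NG·NH / (|NG||NH|), giving 75.12°.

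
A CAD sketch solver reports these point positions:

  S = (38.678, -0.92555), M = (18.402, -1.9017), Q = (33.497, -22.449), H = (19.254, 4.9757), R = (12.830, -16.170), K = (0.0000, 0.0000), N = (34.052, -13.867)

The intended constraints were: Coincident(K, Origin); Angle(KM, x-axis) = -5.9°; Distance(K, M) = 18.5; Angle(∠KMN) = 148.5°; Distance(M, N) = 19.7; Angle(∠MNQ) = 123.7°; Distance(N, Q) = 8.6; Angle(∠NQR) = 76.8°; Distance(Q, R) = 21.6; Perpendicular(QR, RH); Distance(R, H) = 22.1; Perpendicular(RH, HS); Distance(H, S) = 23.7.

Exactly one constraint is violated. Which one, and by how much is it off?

Distance(H, S) = 23.7 — off by 3.40.

K = (0.00, 0.00) ✓; KM at -5.900° ✓; |KM| = 18.50 ✓; ∠KMN = 148.5° ✓; |MN| = 19.70 ✓; ∠MNQ = 123.7° ✓; |NQ| = 8.600 ✓; ∠NQR = 76.80° ✓; |QR| = 21.60 ✓; ∠(QR, RH) = 90.00° ✓; |RH| = 22.10 ✓; ∠(RH, HS) = 90.00° ✓; |HS| = 20.30 ✗.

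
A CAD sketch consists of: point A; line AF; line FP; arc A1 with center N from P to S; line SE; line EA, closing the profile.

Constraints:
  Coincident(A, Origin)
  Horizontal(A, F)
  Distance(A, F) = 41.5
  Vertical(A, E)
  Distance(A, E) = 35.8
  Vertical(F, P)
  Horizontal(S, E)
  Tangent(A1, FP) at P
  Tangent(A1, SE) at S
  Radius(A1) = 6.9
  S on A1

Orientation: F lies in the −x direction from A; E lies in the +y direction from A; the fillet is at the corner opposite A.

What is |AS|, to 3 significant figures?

49.8

A is at the origin; AF is horizontal with |AF| = 41.5 and F on the −x side, so F = (-41.5, 0.00). A and E share the same x with |AE| = 35.8 and E on the +y side, so E = (0.00, 35.8). The virtual corner opposite A is at (-41.5, 35.8). A1 meets FP tangentially, so NP is at right angles to FP and A1 meets SE tangentially, so NS is at right angles to SE, with radius 6.9, so the center N sits 6.9 in from both sides at N = (-34.6, 28.9). That places the tangent points at P = (-41.5, 28.9) on FP and S = (-34.6, 35.8) on SE. Then |AS| = |S − A| = 49.8.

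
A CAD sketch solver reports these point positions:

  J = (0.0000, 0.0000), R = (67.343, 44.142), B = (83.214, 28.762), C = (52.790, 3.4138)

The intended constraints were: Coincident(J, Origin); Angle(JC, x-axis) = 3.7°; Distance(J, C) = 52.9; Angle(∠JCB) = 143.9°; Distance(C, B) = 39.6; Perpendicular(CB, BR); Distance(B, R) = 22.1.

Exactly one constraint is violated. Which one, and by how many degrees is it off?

Perpendicular(CB, BR) — off by 6.10°.

J = (0.00, 0.00) ✓; JC at 3.700° ✓; |JC| = 52.90 ✓; ∠JCB = 143.9° ✓; |CB| = 39.60 ✓; ∠(CB, BR) = 96.10° ✗; |BR| = 22.10 ✓.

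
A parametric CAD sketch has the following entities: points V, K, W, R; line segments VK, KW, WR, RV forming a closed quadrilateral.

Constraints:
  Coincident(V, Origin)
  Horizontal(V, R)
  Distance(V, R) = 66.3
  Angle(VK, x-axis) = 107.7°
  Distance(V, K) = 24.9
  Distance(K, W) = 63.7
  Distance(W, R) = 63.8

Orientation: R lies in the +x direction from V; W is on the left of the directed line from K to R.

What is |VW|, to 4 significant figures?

74.89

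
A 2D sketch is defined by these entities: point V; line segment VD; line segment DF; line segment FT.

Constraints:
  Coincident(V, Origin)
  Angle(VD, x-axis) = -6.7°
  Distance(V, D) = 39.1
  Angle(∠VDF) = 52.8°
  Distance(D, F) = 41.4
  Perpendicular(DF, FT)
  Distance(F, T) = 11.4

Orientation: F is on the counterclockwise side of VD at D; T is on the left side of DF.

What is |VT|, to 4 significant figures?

26.56

V is at the origin; VD runs at -6.7° with length 39.1, so D = 39.1·(cos -6.7°, sin -6.7°) = (38.83, -4.562). ∠VDF = 52.8°, so DF runs at -6.7° + (180° − 52.8°) = 120.5° from the x-axis; with |DF| = 41.4, F = D + 41.4·(cos 120.5°, sin 120.5°) = (17.82, 31.11). DF ⟂ FT; with |FT| = 11.4 on the left of DF, T = F + 11.4·(-0.8616, -0.5075) = (7.998, 25.32). Then |VT| = |T − V| = 26.56.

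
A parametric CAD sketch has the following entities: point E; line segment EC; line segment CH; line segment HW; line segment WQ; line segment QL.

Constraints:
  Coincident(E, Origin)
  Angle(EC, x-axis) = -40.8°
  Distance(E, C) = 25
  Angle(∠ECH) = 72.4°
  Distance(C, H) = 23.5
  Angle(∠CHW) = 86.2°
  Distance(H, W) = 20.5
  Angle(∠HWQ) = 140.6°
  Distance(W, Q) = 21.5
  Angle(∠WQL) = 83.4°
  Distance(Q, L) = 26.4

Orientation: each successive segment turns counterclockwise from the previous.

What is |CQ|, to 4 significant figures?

36.88

E is at the origin; EC runs at -40.8° with length 25.0, so C = (18.92, -16.34). ∠ECH = 72.4° gives CH at 66.80° from the x-axis; with |CH| = 23.5, H = (28.18, 5.264). ∠CHW = 86.2° gives HW at 160.6° from the x-axis; with |HW| = 20.5, W = (8.846, 12.07). ∠HWQ = 140.6° gives WQ at -160.0° from the x-axis; with |WQ| = 21.5, Q = (-11.36, 4.720). Then |CQ| = |Q − C| = 36.88.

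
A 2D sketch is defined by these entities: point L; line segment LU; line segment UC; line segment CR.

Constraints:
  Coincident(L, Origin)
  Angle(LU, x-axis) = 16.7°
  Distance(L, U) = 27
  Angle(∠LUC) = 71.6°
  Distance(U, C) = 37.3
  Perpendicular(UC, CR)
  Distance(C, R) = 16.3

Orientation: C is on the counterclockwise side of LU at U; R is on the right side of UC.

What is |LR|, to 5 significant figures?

50.847

L is at the origin; LU runs at 16.7° with length 27.0, so U = 27.0·(cos 16.7°, sin 16.7°) = (25.861, 7.7587). ∠LUC = 71.6°, so UC runs at 16.7° + (180° − 71.6°) = 125.10° from the x-axis; with |UC| = 37.3, C = U + 37.3·(cos 125.10°, sin 125.10°) = (4.4135, 38.276). UC is perpendicular to CR; with |CR| = 16.3 on the right of UC, R = C + 16.3·(0.81815, 0.57501) = (17.749, 47.648). Then |LR| = |R − L| = 50.847.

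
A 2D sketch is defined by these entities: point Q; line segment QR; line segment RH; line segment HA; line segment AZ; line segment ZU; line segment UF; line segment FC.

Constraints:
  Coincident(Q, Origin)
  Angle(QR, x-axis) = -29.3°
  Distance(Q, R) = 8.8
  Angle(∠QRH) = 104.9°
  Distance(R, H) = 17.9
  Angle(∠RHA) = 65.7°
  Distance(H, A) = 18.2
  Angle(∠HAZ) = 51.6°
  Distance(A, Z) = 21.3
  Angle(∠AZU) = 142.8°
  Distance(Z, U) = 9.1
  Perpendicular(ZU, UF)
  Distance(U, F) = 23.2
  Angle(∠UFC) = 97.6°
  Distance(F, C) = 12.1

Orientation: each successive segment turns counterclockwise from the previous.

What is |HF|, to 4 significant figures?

10.24

Q is at the origin; QR runs at -29.3° with length 8.8, so R = (7.674, -4.307). ∠QRH = 104.9° gives RH at 45.80° from the x-axis; with |RH| = 17.9, H = (20.15, 8.526). ∠RHA = 65.7° gives HA at 160.1° from the x-axis; with |HA| = 18.2, A = (3.040, 14.72). ∠HAZ = 51.6° gives AZ at -71.50° from the x-axis; with |AZ| = 21.3, Z = (9.799, -5.478). ∠AZU = 142.8° gives ZU at -34.30° from the x-axis; with |ZU| = 9.1, U = (17.32, -10.61). ZU is perpendicular to UF, so UF runs at 55.70°; with |UF| = 23.2, F = (30.39, 8.559). Then |HF| = |F − H| = 10.24.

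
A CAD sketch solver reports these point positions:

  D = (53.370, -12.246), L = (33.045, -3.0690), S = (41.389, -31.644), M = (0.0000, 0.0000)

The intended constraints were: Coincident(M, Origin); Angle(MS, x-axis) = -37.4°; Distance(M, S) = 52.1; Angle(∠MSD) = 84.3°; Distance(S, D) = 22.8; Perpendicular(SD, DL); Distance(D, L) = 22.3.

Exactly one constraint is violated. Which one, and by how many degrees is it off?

Perpendicular(SD, DL) — off by 7.40°.

M = (0.00, 0.00) ✓; MS at -37.40° ✓; |MS| = 52.10 ✓; ∠MSD = 84.30° ✓; |SD| = 22.80 ✓; ∠(SD, DL) = 97.40° ✗; |DL| = 22.30 ✓.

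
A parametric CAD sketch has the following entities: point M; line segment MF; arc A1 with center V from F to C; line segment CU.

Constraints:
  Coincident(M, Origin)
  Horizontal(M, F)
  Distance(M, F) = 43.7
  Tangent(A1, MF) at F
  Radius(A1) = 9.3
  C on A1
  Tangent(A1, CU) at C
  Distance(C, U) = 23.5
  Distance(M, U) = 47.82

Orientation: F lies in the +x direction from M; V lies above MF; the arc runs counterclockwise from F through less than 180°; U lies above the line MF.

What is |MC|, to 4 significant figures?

52.91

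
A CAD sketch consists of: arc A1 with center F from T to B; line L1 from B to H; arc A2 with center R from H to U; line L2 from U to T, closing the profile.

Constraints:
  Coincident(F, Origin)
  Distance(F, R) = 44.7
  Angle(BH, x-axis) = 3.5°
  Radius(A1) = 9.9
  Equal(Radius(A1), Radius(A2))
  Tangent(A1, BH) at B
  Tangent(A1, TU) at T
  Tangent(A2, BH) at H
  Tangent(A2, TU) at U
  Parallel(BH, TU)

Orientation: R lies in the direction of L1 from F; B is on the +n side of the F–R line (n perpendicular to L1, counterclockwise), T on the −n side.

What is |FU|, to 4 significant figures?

45.78

The slot axis is L1's direction at 3.5°, so u = (cos 3.5°, sin 3.5°) = (0.9981, 0.06105) and n = (−sin 3.5°, cos 3.5°) = (-0.06105, 0.9981). F is at the origin and R lies 44.7 along u from F, so R = 44.7·u = (44.62, 2.729). Tangency of A1 to both parallel lines with radius 9.9 puts B and T at F ± 9.9·n: B = (-0.6044, 9.882), T = (0.6044, -9.882). Equal radii place H and U the same way about R: H = R + 9.9·n = (44.01, 12.61), U = R − 9.9·n = (45.22, -7.153). Then |FU| = |U − F| = 45.78.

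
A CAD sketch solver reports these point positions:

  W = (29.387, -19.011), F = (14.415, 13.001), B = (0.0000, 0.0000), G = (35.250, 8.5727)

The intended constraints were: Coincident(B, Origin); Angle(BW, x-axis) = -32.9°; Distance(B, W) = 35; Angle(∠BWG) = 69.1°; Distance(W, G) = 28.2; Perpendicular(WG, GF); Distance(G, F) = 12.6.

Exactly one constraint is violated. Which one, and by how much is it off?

Distance(G, F) = 12.6 — off by 8.70.

B = (0.00, 0.00) ✓; BW at -32.90° ✓; |BW| = 35.00 ✓; ∠BWG = 69.10° ✓; |WG| = 28.20 ✓; ∠(WG, GF) = 90.00° ✓; |GF| = 21.30 ✗.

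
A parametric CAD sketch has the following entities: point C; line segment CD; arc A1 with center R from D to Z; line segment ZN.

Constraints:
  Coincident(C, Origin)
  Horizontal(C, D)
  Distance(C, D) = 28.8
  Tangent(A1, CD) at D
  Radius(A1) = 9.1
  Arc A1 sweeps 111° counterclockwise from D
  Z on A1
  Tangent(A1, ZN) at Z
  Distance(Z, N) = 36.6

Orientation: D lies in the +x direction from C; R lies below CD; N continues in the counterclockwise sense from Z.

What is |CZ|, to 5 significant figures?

23.771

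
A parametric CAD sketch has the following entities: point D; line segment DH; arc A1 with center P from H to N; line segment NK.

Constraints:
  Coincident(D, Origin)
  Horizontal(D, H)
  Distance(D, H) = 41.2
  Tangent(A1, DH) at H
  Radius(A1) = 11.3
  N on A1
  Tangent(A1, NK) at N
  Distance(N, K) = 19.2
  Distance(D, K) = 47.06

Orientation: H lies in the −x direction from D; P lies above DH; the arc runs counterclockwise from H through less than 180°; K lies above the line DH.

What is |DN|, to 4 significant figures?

33.08

Checks: |PN| = 11.30 ✓; ∠(PN, NK) = 90.00° ✓; |NK| = 19.20 ✓; |DK| = 47.06 ✓.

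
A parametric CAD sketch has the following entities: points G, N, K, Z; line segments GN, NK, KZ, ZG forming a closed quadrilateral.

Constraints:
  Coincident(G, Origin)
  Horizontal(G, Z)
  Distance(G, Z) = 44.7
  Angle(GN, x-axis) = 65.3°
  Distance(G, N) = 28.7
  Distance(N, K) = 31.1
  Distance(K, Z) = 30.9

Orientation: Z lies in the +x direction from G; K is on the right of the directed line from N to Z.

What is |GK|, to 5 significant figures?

15.036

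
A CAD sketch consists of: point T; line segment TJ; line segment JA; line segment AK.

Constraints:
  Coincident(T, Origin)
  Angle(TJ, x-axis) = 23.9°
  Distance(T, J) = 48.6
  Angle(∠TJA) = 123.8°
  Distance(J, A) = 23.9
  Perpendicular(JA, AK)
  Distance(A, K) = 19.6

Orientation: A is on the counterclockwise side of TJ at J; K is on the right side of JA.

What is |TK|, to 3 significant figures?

78.7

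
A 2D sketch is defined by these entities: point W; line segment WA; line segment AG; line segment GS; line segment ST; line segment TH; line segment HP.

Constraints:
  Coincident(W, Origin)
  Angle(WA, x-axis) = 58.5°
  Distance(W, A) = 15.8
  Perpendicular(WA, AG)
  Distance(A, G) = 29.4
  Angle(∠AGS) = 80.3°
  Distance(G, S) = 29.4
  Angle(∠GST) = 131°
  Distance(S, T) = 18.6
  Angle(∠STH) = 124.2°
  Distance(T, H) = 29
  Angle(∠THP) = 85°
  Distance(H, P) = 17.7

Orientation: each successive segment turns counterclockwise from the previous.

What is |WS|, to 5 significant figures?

27.773

W is at the origin; WA runs at 58.5° with length 15.8, so A = (8.2555, 13.472). WA ⟂ AG, so AG runs at 148.50°; with |AG| = 29.4, G = (-16.812, 28.833). ∠AGS = 80.3° gives GS at -111.80° from the x-axis; with |GS| = 29.4, S = (-27.730, 1.5357). Then |WS| = |S − W| = 27.773.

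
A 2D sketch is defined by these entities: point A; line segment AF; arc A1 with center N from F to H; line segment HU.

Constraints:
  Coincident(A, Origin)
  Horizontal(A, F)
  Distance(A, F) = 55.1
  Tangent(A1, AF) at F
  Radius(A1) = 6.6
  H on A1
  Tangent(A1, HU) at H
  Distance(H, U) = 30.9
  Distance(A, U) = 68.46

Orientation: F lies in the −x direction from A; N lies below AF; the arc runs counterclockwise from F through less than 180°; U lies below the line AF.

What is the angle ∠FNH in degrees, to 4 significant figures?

98.89°

A is at the origin; A and F share the same y with |AF| = 55.1 and F on the −x side, so F = (-55.10, 0.000). A1 meets AF tangentially, so NF is at right angles to AF, so N = F + (0, -6.6) = (-55.10, -6.600). Since NH ⟂ HU (tangency), |NU| = √(6.6² + 30.9²) = 31.60 regardless of where H sits on A1. So U lies on both circle(A, 68.46) and circle(N, 31.60); the below-AF intersection is U = (-56.85, -38.15). H is the foot of the tangent from U: H = (-61.62, -7.620).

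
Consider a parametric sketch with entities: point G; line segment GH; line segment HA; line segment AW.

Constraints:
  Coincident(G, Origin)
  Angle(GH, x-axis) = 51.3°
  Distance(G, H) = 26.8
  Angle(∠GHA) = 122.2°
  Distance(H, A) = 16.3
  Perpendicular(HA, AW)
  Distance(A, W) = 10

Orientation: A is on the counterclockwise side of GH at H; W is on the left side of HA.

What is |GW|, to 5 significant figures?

33.105

G is at the origin; GH runs at 51.3° with length 26.8, so H = 26.8·(cos 51.3°, sin 51.3°) = (16.757, 20.916). ∠GHA = 122.2°, so HA runs at 51.3° + (180° − 122.2°) = 109.10° from the x-axis; with |HA| = 16.3, A = H + 16.3·(cos 109.10°, sin 109.10°) = (11.423, 36.318). HA ⟂ AW; with |AW| = 10.0 on the left of HA, W = A + 10.0·(-0.94495, -0.32722) = (1.9734, 33.046). Then |GW| = |W − G| = 33.105.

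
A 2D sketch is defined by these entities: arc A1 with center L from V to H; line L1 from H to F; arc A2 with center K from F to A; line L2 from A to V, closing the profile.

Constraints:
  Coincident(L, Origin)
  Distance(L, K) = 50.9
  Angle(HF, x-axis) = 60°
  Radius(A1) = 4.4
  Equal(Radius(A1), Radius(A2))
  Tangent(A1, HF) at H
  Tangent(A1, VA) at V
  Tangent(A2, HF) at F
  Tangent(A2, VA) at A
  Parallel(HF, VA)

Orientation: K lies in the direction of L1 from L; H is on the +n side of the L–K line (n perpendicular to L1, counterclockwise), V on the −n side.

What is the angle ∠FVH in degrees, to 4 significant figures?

80.19°

Tangency of A1 to both parallel lines with radius 4.4 puts H and V at L ± 4.4·n: H = (-3.811, 2.200), V = (3.811, -2.200). Equal radii place F and A the same way about K: F = K + 4.4·n = (21.64, 46.28), A = K − 4.4·n = (29.26, 41.88). Then cos ∠FVH = VF·VH / (|VF||VH|), giving 80.19°.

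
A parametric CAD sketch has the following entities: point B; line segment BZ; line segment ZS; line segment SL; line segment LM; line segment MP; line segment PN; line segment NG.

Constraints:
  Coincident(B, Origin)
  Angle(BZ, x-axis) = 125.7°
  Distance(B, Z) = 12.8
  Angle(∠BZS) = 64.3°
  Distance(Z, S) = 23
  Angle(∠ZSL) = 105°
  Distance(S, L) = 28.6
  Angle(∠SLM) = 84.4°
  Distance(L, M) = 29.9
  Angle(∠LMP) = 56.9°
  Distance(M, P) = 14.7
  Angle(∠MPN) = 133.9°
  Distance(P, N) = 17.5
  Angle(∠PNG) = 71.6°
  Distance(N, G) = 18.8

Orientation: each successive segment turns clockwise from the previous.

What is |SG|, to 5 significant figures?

31.807

∠MPN = 133.9° gives PN at 30.200° from the x-axis; with |PN| = 17.5, N = (17.672, 1.6212). ∠PNG = 71.6° gives NG at -78.200° from the x-axis; with |NG| = 18.8, G = (21.517, -16.782). Then |SG| = |G − S| = 31.807.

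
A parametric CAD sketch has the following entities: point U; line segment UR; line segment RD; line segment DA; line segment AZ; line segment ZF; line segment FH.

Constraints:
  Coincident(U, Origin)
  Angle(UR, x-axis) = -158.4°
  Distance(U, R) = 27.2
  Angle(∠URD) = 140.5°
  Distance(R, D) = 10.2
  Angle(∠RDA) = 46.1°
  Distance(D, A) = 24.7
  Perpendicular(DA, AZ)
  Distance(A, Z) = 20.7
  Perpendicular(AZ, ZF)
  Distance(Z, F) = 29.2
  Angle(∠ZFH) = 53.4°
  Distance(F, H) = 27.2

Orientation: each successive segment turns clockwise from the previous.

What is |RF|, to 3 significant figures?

17.7

The perpendicularity gives AZ at right angles to DA, so AZ runs at -61.8°; with |AZ| = 20.7, Z = (-3.45, -13.4). AZ ⟂ ZF, so ZF runs at -152°; with |ZF| = 29.2, F = (-29.2, -27.2). Then |RF| = |F − R| = 17.7.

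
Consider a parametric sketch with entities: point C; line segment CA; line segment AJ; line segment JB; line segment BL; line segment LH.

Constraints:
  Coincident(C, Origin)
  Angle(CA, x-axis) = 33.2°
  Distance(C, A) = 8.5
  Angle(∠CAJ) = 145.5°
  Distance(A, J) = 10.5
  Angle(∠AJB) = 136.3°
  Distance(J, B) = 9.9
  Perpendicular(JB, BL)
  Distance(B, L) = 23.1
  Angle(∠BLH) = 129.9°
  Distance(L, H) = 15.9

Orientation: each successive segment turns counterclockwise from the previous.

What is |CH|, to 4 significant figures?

19.07

C is at the origin; CA runs at 33.2° with length 8.5, so A = (7.112, 4.654). ∠CAJ = 145.5° gives AJ at 67.70° from the x-axis; with |AJ| = 10.5, J = (11.10, 14.37). ∠AJB = 136.3° gives JB at 111.4° from the x-axis; with |JB| = 9.9, B = (7.485, 23.59). The perpendicularity gives BL at right angles to JB, so BL runs at -158.6°; with |BL| = 23.1, L = (-14.02, 15.16). ∠BLH = 129.9° gives LH at -108.5° from the x-axis; with |LH| = 15.9, H = (-19.07, 0.07944). Then |CH| = |H − C| = 19.07.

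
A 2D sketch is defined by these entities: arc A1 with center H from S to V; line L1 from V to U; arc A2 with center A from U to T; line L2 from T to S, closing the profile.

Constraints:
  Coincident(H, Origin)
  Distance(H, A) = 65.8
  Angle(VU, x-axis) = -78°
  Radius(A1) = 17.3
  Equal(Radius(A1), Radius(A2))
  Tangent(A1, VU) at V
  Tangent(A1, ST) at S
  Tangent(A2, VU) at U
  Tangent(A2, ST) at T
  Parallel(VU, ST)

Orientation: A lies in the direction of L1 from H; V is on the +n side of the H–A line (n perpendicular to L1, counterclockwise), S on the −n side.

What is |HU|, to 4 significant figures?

68.04

The slot axis is L1's direction at -78.0°, so u = (cos -78.0°, sin -78.0°) = (0.2079, -0.9781) and n = (−sin -78.0°, cos -78.0°) = (0.9781, 0.2079). H is at the origin and A lies 65.8 along u from H, so A = 65.8·u = (13.68, -64.36). Tangency of A1 to both parallel lines with radius 17.3 puts V and S at H ± 17.3·n: V = (16.92, 3.597), S = (-16.92, -3.597). Equal radii place U and T the same way about A: U = A + 17.3·n = (30.60, -60.77), T = A − 17.3·n = (-3.241, -67.96). Then |HU| = |U − H| = 68.04.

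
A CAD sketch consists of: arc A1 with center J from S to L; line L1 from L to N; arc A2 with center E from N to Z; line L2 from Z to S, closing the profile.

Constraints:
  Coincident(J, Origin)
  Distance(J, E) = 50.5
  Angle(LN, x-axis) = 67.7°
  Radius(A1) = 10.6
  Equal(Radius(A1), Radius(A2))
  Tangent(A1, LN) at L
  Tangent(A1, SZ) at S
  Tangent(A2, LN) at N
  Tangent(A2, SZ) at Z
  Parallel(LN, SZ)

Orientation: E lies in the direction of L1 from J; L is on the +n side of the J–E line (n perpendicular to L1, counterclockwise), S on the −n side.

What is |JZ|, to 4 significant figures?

51.60

Tangency of A1 to both parallel lines with radius 10.6 puts L and S at J ± 10.6·n: L = (-9.807, 4.022), S = (9.807, -4.022). Equal radii place N and Z the same way about E: N = E + 10.6·n = (9.355, 50.75), Z = E − 10.6·n = (28.97, 42.70). Then |JZ| = |Z − J| = 51.60.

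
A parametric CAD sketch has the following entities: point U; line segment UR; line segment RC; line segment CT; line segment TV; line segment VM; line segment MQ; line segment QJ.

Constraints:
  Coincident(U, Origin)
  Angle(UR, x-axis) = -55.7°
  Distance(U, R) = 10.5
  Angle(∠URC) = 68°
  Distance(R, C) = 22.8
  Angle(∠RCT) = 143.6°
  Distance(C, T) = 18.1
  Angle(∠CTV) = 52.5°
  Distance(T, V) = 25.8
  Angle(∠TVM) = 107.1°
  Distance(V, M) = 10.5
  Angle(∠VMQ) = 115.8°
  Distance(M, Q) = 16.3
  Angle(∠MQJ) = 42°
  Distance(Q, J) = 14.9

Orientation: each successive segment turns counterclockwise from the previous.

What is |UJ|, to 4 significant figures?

14.14

U is at the origin; UR runs at -55.7° with length 10.5, so R = (5.917, -8.674). ∠URC = 68.0° gives RC at 56.30° from the x-axis; with |RC| = 22.8, C = (18.57, 10.29). ∠RCT = 143.6° gives CT at 92.70° from the x-axis; with |CT| = 18.1, T = (17.71, 28.37). ∠CTV = 52.5° gives TV at -139.8° from the x-axis; with |TV| = 25.8, V = (-1.991, 11.72). ∠TVM = 107.1° gives VM at -66.90° from the x-axis; with |VM| = 10.5, M = (2.128, 2.063). ∠VMQ = 115.8° gives MQ at -2.700° from the x-axis; with |MQ| = 16.3, Q = (18.41, 1.296). ∠MQJ = 42.0° gives QJ at 135.3° from the x-axis; with |QJ| = 14.9, J = (7.819, 11.78). Then |UJ| = |J − U| = 14.14.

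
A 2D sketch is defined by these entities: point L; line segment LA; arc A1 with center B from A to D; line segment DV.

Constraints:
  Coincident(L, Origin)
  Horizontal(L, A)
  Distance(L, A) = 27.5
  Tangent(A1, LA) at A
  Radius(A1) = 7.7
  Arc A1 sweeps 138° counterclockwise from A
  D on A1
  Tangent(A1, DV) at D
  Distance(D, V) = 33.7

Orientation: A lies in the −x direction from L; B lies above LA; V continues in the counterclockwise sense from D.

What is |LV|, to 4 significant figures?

59.50

L is at the origin; L and A share the same y with |LA| = 27.5 and A on the −x side, so A = (-27.50, 0.000). Since A1 is tangent to LA there, BA ⟂ LA, so B = A + (0, 7.7) = (-27.50, 7.700). On A1, A sits at bearing -90° from B; a 138° counterclockwise sweep puts D at bearing 48°, so D = B + 7.7·(cos 48°, sin 48°) = (-22.35, 13.42). The tangent condition forces BD to be normal to DV, so DV runs along (−sin 48°, cos 48°); with |DV| = 33.7, V = (-47.39, 35.97). Then |LV| = |V − L| = 59.50.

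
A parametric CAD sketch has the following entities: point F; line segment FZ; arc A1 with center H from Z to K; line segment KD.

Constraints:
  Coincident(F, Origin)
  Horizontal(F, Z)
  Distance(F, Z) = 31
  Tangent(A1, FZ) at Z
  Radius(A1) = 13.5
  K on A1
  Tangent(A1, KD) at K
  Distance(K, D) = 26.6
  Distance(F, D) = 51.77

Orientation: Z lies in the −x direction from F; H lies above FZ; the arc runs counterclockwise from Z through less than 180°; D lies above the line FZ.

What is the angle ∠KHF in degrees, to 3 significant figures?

45.6°

Checks: |FZ| = 31.00 ✓; |HK| = 13.50 ✓; ∠(HK, KD) = 90.00° ✓; |KD| = 26.60 ✓; |FD| = 51.77 ✓.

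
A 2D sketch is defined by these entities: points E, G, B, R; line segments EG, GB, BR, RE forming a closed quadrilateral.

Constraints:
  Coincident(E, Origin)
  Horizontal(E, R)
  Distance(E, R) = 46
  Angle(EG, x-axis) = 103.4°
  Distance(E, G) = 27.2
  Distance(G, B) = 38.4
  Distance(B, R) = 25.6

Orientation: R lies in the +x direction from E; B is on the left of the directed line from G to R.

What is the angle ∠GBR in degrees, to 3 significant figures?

132°

Checks: |GB| = 38.40 ✓; |BR| = 25.60 ✓.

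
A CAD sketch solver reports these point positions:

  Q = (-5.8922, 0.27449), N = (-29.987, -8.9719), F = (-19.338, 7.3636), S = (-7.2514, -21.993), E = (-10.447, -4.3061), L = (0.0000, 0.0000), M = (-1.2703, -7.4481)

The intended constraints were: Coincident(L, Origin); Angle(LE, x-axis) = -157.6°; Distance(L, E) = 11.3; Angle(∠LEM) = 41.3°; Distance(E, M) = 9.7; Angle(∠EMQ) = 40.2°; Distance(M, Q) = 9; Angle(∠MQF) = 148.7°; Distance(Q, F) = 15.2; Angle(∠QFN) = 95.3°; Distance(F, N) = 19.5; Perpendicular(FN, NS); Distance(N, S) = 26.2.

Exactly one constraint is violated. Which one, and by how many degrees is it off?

Perpendicular(FN, NS) — off by 3.30°.

L = (0.00, 0.00) ✓; LE at -157.6° ✓; |LE| = 11.30 ✓; ∠LEM = 41.30° ✓; |EM| = 9.700 ✓; ∠EMQ = 40.20° ✓; |MQ| = 9.000 ✓; ∠MQF = 148.7° ✓; |QF| = 15.20 ✓; ∠QFN = 95.30° ✓; |FN| = 19.50 ✓; ∠(FN, NS) = 93.30° ✗; |NS| = 26.20 ✓.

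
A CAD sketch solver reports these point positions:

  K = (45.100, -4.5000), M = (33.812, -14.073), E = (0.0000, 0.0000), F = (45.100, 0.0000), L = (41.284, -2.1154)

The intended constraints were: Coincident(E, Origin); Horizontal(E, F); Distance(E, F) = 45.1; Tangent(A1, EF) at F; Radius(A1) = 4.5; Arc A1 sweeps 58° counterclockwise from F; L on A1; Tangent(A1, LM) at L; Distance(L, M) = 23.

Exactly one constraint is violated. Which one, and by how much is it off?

Distance(L, M) = 23 — off by 8.90.

E = (0.00, 0.00) ✓; E.y = 0.00, F.y = 0.00 ✓; |EF| = 45.10 ✓; ∠(KF, FE) = 90.00° ✓; |KF| = 4.500 ✓; bearing(K→L) − bearing(K→F) = 58.00° ✓; |KL| = 4.500 ✓; ∠(KL, LM) = 90.00° ✓; |LM| = 14.10 ✗.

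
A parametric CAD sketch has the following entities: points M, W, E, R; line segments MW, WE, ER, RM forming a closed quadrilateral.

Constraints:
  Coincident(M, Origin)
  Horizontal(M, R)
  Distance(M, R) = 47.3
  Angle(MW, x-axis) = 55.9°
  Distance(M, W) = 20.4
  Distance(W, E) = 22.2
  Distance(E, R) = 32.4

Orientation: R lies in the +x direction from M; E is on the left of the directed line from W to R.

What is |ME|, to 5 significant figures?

41.483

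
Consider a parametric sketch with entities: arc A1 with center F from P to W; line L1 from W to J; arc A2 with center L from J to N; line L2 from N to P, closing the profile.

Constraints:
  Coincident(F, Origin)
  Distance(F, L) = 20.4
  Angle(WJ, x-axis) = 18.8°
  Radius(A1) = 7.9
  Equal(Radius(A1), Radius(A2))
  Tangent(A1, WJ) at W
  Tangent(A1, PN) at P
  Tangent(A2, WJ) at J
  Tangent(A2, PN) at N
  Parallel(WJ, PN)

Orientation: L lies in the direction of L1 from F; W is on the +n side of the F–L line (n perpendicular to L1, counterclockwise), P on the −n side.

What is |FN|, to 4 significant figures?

21.88

The slot axis is L1's direction at 18.8°, so u = (cos 18.8°, sin 18.8°) = (0.9466, 0.3223) and n = (−sin 18.8°, cos 18.8°) = (-0.3223, 0.9466). F is at the origin and L lies 20.4 along u from F, so L = 20.4·u = (19.31, 6.574). Tangency of A1 to both parallel lines with radius 7.9 puts W and P at F ± 7.9·n: W = (-2.546, 7.479), P = (2.546, -7.479). Equal radii place J and N the same way about L: J = L + 7.9·n = (16.77, 14.05), N = L − 7.9·n = (21.86, -0.9043). Then |FN| = |N − F| = 21.88.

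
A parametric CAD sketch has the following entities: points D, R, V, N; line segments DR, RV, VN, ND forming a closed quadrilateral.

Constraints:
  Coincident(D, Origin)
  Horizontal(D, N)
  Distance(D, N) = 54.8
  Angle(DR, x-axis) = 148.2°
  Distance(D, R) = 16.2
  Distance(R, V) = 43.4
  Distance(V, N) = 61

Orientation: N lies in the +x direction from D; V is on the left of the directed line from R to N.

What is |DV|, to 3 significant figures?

45.1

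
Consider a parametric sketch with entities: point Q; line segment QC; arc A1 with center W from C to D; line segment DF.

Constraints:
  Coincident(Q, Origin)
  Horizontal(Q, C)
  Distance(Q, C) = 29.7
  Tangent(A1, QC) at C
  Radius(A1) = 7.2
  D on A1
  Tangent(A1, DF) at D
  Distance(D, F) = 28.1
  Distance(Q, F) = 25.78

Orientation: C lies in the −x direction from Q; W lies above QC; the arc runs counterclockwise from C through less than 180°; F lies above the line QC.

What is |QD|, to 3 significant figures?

24.2

Checks: |QC| = 29.70 ✓; |WD| = 7.200 ✓; ∠(WD, DF) = 90.00° ✓; |DF| = 28.10 ✓; |QF| = 25.78 ✓.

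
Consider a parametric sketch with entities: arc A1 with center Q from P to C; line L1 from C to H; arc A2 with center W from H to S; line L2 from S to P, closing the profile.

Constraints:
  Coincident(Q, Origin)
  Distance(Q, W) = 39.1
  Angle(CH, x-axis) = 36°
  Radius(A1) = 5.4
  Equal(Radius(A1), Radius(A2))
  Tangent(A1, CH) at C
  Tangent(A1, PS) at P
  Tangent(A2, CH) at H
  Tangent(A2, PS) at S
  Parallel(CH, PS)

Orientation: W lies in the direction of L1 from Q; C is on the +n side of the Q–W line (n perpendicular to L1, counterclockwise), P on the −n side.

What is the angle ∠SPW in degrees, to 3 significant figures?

7.86°

The slot axis is L1's direction at 36.0°, so u = (cos 36.0°, sin 36.0°) = (0.809, 0.588) and n = (−sin 36.0°, cos 36.0°) = (-0.588, 0.809). Q is at the origin and W lies 39.1 along u from Q, so W = 39.1·u = (31.6, 23.0). Tangency of A1 to both parallel lines with radius 5.4 puts C and P at Q ± 5.4·n: C = (-3.17, 4.37), P = (3.17, -4.37). Equal radii place H and S the same way about W: H = W + 5.4·n = (28.5, 27.4), S = W − 5.4·n = (34.8, 18.6). Then cos ∠SPW = PS·PW / (|PS||PW|), giving 7.86°.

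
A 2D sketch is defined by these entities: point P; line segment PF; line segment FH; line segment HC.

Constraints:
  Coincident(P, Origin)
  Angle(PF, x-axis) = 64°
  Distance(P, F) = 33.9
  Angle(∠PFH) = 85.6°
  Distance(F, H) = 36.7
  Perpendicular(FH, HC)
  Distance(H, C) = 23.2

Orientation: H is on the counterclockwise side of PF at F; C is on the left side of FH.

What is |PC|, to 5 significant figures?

35.709

P is at the origin; PF runs at 64.0° with length 33.9, so F = 33.9·(cos 64.0°, sin 64.0°) = (14.861, 30.469). ∠PFH = 85.6°, so FH runs at 64.0° + (180° − 85.6°) = 158.40° from the x-axis; with |FH| = 36.7, H = F + 36.7·(cos 158.40°, sin 158.40°) = (-19.262, 43.979). FH ⟂ HC; with |HC| = 23.2 on the left of FH, C = H + 23.2·(-0.36812, -0.92978) = (-27.803, 22.408). Then |PC| = |C − P| = 35.709.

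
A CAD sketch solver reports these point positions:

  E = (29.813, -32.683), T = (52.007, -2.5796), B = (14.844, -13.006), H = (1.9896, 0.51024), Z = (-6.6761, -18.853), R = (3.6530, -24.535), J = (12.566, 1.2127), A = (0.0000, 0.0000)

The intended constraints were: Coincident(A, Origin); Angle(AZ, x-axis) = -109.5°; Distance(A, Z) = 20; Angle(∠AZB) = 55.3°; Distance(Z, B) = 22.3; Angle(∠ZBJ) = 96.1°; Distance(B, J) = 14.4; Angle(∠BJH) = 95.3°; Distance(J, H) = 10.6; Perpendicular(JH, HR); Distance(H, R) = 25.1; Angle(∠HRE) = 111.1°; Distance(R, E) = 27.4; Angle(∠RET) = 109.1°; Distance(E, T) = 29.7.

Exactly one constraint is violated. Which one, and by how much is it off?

Distance(E, T) = 29.7 — off by 7.70.

A = (0.00, 0.00) ✓; AZ at -109.5° ✓; |AZ| = 20.00 ✓; ∠AZB = 55.30° ✓; |ZB| = 22.30 ✓; ∠ZBJ = 96.10° ✓; |BJ| = 14.40 ✓; ∠BJH = 95.30° ✓; |JH| = 10.60 ✓; ∠(JH, HR) = 90.00° ✓; |HR| = 25.10 ✓; ∠HRE = 111.1° ✓; |RE| = 27.40 ✓; ∠RET = 109.1° ✓; |ET| = 37.40 ✗.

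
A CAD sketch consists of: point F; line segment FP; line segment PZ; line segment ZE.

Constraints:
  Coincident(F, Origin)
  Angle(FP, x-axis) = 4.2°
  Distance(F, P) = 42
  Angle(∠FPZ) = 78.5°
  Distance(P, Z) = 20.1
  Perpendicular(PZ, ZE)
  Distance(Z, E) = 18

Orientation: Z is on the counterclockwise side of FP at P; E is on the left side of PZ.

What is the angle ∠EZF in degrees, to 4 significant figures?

15.90°

F is at the origin; FP runs at 4.2° with length 42.0, so P = 42.0·(cos 4.2°, sin 4.2°) = (41.89, 3.076). ∠FPZ = 78.5°, so PZ runs at 4.2° + (180° − 78.5°) = 105.7° from the x-axis; with |PZ| = 20.1, Z = P + 20.1·(cos 105.7°, sin 105.7°) = (36.45, 22.43). PZ ⟂ ZE; with |ZE| = 18.0 on the left of PZ, E = Z + 18.0·(-0.9627, -0.2706) = (19.12, 17.56). Then cos ∠EZF = ZE·ZF / (|ZE||ZF|), giving 15.90°.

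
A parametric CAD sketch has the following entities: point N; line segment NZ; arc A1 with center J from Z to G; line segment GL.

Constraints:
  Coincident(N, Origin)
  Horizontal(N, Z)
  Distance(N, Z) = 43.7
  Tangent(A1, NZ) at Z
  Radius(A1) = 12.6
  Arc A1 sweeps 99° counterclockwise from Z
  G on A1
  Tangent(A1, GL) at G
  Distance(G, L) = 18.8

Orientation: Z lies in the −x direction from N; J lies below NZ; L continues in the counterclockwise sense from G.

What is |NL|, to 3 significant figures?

62.7

N is at the origin; NZ is horizontal with |NZ| = 43.7 and Z on the −x side, so Z = (-43.7, 0.00). Since A1 is tangent to NZ there, JZ ⟂ NZ, so J = Z + (0, -12.6) = (-43.7, -12.6). On A1, Z sits at bearing 90° from J; a 99° counterclockwise sweep puts G at bearing 189°, so G = J + 12.6·(cos 189°, sin 189°) = (-56.1, -14.6). Tangency of A1 to GL means the radius JG is perpendicular to GL, so GL runs along (−sin 189°, cos 189°); with |GL| = 18.8, L = (-53.2, -33.1). Then |NL| = |L − N| = 62.7.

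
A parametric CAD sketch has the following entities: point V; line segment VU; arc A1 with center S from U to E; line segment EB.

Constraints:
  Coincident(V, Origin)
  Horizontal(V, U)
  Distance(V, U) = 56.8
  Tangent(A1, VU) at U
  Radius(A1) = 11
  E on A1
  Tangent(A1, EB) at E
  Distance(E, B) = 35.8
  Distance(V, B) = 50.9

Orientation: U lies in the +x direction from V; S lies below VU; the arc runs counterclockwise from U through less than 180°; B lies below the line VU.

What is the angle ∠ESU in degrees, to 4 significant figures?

66.24°

V is at the origin; V and U share the same y with |VU| = 56.8 and U on the +x side, so U = (56.80, 0.000). The tangent condition forces SU to be normal to VU, so S = U + (0, -11) = (56.80, -11.00). Since SE ⟂ EB (tangency), |SB| = √(11.0² + 35.8²) = 37.45 regardless of where E sits on A1. So B lies on both circle(V, 50.9) and circle(S, 37.45); the below-VU intersection is B = (32.31, -39.33). E is the foot of the tangent from B: E = (46.73, -6.568).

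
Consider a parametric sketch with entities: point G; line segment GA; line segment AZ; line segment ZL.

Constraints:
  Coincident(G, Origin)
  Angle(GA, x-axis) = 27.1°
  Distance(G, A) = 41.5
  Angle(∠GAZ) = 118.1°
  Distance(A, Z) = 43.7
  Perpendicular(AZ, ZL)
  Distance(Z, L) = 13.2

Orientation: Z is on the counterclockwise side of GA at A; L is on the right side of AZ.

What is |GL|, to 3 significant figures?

80.5

G is at the origin; GA runs at 27.1° with length 41.5, so A = 41.5·(cos 27.1°, sin 27.1°) = (36.9, 18.9). ∠GAZ = 118.1°, so AZ runs at 27.1° + (180° − 118.1°) = 89.0° from the x-axis; with |AZ| = 43.7, Z = A + 43.7·(cos 89.0°, sin 89.0°) = (37.7, 62.6). The perpendicularity gives ZL at right angles to AZ; with |ZL| = 13.2 on the right of AZ, L = Z + 13.2·(1.00, -0.0175) = (50.9, 62.4). Then |GL| = |L − G| = 80.5.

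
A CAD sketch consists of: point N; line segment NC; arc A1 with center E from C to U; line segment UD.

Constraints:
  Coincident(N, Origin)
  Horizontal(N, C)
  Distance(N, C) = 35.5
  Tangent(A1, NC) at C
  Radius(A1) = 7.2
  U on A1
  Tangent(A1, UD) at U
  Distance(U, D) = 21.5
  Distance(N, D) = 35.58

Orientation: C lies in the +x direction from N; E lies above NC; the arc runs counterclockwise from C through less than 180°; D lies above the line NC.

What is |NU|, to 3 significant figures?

42.1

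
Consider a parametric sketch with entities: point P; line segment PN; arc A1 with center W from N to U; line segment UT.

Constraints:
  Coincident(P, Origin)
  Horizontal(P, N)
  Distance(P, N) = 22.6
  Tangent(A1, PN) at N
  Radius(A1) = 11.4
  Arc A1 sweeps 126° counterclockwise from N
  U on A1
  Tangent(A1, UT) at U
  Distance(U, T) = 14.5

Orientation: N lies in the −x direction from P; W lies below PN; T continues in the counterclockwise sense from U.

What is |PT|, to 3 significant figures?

37.9

P is at the origin; PN is horizontal with |PN| = 22.6 and N on the −x side, so N = (-22.6, 0.00). A1 meets PN tangentially, so WN is at right angles to PN, so W = N + (0, -11.4) = (-22.6, -11.4). On A1, N sits at bearing 90° from W; a 126° counterclockwise sweep puts U at bearing 216°, so U = W + 11.4·(cos 216°, sin 216°) = (-31.8, -18.1). Tangency of A1 to UT means the radius WU is perpendicular to UT, so UT runs along (−sin 216°, cos 216°); with |UT| = 14.5, T = (-23.3, -29.8). Then |PT| = |T − P| = 37.9.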